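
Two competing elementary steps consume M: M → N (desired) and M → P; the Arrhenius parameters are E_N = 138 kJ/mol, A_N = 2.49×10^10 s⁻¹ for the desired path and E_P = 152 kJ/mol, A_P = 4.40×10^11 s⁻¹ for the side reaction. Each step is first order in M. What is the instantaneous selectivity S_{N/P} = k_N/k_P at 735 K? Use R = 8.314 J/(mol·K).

With equal orders, S_{N/P} = k_N/k_P = (A_N/A_P)·exp[(E_P−E_N)/(RT)].
(E_P−E_N)/(RT) = (152−138)×10³/(8.314×735) = 14000/6111 = 2.291.
k_N/k_P = (2.49×10^10/4.40×10^11)·exp(2.291) = 0.05659 × 9.885 = 0.559.
Since E_N < E_P, lowering the temperature improves selectivity toward N.

0.559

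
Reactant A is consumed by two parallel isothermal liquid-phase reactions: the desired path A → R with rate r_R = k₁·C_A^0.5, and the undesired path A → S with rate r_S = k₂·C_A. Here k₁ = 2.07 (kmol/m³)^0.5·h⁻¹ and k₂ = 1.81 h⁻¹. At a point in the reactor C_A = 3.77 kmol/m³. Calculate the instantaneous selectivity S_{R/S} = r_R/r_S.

S_{R/S} = r_R/r_S = (k₁·C_A^0.5)/(k₂·C_A) = (k₁/k₂)·C_A^-0.5.
= (2.07×3.770^0.5) / (1.81×3.770) = 4.019/6.824 = 0.589.

0.589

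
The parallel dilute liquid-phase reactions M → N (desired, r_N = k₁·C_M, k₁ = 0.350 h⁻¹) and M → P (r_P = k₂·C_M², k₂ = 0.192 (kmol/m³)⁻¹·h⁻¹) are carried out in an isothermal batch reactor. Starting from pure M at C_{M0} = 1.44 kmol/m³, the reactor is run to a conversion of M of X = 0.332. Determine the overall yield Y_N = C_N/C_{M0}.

C_M = C_{M0}(1−X) = 0.9619 kmol/m³.
Along a PFR/batch, dC_N/dC_M = −r_N/(r_N+r_P) = −k₁/(k₁+k₂·C_M).
Integrating from C_{M0} to C_M: C_N = (0.350/0.192)·ln[(0.350+0.192·1.44)/(0.350+0.192·0.962)] = 1.823·ln(0.6265/0.5347) = 0.2888 kmol/m³.
Y_N = C_N/C_{M0} = 0.2888/1.44 = 0.201.

0.201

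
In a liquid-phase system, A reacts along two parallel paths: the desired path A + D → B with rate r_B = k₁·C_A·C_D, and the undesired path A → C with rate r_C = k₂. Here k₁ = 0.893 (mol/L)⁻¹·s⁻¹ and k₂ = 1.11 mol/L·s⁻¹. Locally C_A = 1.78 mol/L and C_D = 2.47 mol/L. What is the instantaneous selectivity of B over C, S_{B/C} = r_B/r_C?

S_{B/C} = r_B/r_C = (k₁·C_A·C_D)/(k₂) = (k₁/k₂)·C_A·C_D.
= (0.893×1.780×2.470) / (1.11) = 3.926/1.110 = 3.54.

3.54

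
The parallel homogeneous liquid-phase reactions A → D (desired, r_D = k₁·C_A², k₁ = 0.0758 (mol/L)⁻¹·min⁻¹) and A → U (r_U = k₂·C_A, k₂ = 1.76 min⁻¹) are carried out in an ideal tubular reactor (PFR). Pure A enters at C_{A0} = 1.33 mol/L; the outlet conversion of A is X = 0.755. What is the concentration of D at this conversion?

C_A = C_{A0}(1−X) = 0.3259 mol/L.
Along a PFR/batch, dC_U/dC_A = −r_U/(r_D+r_U) = −k₂/(k₂+k₁·C_A).
Integrating from C_{A0} to C_A: C_U = (1.76/0.0758)·ln[(1.76+0.0758·1.33)/(1.76+0.0758·0.326)] = 23.22·ln(1.861/1.785) = 0.9697 mol/L.
Then C_D = (C_{A0}−C_A) − C_U = 1.004 − 0.9697 = 0.03443 mol/L.

0.0344 mol/L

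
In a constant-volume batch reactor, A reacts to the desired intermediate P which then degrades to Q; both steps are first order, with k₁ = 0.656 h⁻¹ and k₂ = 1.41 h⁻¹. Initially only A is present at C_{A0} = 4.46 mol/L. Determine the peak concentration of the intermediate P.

Evaluating C_P at t_opt = ln(k₂/k₁)/(k₂−k₁) gives C_{P,max}/C_{A0} = (k₁/k₂)^[k₂/(k₂−k₁)].
= (0.656/1.41)^(1.41/(1.41−0.656)) = (0.4652)^(1.870) = 0.2391.
C_{P,max} = 0.2391×4.46 = 1.07 mol/L.

1.07 mol/L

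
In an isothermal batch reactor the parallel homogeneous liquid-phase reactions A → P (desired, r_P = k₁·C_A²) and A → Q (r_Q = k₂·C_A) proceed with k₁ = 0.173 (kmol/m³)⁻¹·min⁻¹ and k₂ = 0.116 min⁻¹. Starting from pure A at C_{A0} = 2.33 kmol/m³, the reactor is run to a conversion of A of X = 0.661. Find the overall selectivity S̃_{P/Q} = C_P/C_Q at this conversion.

C_A = C_{A0}(1−X) = 0.7899 kmol/m³.
Along a PFR/batch, dC_Q/dC_A = −r_Q/(r_P+r_Q) = −k₂/(k₂+k₁·C_A).
Integrating from C_{A0} to C_A: C_Q = (0.116/0.173)·ln[(0.116+0.173·2.33)/(0.116+0.173·0.790)] = 0.6705·ln(0.5191/0.2526) = 0.4828 kmol/m³.
Then C_P = (C_{A0}−C_A) − C_Q = 1.540 − 0.4828 = 1.057 kmol/m³.
S̃_{P/Q} = C_P/C_Q = 1.057/0.4828 = 2.19.

2.19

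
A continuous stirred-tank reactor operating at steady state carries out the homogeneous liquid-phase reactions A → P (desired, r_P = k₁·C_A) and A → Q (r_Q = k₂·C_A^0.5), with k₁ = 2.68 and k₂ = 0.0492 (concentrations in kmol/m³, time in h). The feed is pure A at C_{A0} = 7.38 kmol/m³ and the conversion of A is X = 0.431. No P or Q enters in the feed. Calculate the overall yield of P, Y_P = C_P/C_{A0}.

0.427

Exit C_A = C_{A0}(1−X) = 7.38×0.569 = 4.199 kmol/m³.
Rates in a CSTR are evaluated at the outlet concentration: r_P = 2.68×4.199 = 11.25, r_Q = 0.0492×4.199^0.5 = 0.1008.
Fraction of consumed A going to P: r_P/(r_P+r_Q) = 0.9911.
C_P = 0.9911·C_{A0}·X = 0.9911×7.38×0.431 = 3.15 kmol/m³; Y_P = C_P/C_{A0} = 0.427.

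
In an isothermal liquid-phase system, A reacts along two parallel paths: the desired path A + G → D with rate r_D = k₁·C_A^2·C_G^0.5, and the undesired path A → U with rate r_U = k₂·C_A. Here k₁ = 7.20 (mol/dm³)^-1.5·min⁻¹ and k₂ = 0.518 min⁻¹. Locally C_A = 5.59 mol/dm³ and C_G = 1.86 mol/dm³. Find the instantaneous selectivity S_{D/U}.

S_{D/U} = r_D/r_U = (k₁·C_A^2·C_G^0.5)/(k₂·C_A) = (k₁/k₂)·C_A·C_G^0.5.
= (7.20×5.590^2×1.860^0.5) / (0.518×5.590) = 306.8/2.896 = 106.

106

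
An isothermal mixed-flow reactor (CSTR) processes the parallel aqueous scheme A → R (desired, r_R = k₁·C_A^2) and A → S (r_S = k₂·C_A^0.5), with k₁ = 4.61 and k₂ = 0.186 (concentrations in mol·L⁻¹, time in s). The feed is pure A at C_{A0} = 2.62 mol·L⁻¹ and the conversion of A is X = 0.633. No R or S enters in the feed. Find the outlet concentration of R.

1.59 mol·L⁻¹

Exit C_A = C_{A0}(1−X) = 2.62×0.367 = 0.9615 mol·L⁻¹.
In a CSTR the entire volume is at exit conditions, so r_R = 4.61×0.9615^2 = 4.262 and r_S = 0.186×0.9615^0.5 = 0.1824.
Fraction of consumed A going to R: r_R/(r_R+r_S) = 0.9590.
C_R = 0.9590·C_{A0}·X = 0.9590×2.62×0.633 = 1.59 mol·L⁻¹.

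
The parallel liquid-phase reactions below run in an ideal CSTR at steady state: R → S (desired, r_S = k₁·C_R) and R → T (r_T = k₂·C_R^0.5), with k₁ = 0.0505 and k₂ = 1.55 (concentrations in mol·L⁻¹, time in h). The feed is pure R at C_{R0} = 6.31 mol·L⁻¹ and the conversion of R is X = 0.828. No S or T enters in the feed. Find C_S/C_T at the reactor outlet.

0.0339

Exit C_R = C_{R0}(1−X) = 6.31×0.172 = 1.085 mol·L⁻¹.
In a CSTR the entire volume is at exit conditions, so r_S = 0.0505×1.085 = 0.05481 and r_T = 1.55×1.085^0.5 = 1.615.
Overall selectivity = C_S/C_T = r_Sτ/(r_Tτ) = r_S/r_T = 0.0339.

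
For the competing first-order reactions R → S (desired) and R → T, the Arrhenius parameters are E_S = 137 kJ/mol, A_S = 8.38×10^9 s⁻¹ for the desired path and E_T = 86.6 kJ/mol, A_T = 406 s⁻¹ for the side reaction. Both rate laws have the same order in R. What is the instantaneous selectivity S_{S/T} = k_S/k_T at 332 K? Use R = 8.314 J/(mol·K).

0.243

Since both paths have the same order in R, the concentration cancels and S_{S/T} = k_S/k_T = (A_S/A_T)·exp[(E_T−E_S)/(RT)].
(E_T−E_S)/(RT) = (86.6−137)×10³/(8.314×332) = -50400/2760 = -18.26.
k_S/k_T = (8.38×10^9/406)·exp(-18.26) = 2.064×10^7 × 1.175×10^-8 = 0.243.
Since E_S > E_T, raising the temperature improves selectivity toward S.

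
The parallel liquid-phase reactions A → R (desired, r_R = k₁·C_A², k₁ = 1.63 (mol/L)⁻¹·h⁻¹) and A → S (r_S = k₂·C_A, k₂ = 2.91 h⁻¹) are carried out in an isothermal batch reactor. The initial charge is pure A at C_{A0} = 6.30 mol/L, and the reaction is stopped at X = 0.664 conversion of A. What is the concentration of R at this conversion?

2.88 mol/L

C_A = C_{A0}(1−X) = 2.117 mol/L.
Along a PFR/batch, dC_S/dC_A = −r_S/(r_R+r_S) = −k₂/(k₂+k₁·C_A).
Integrating from C_{A0} to C_A: C_S = (2.91/1.63)·ln[(2.91+1.63·6.30)/(2.91+1.63·2.12)] = 1.785·ln(13.18/6.360) = 1.301 mol/L.
Then C_R = (C_{A0}−C_A) − C_S = 4.183 − 1.301 = 2.883 mol/L.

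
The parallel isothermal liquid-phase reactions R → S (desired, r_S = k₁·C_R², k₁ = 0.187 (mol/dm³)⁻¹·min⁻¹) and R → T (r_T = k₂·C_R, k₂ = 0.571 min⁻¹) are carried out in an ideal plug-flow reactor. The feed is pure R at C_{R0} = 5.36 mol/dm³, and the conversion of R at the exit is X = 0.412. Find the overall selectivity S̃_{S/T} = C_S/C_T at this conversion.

C_R = C_{R0}(1−X) = 3.152 mol/dm³.
Along a PFR/batch, dC_T/dC_R = −r_T/(r_S+r_T) = −k₂/(k₂+k₁·C_R).
Integrating from C_{R0} to C_R: C_T = (0.571/0.187)·ln[(0.571+0.187·5.36)/(0.571+0.187·3.15)] = 3.053·ln(1.573/1.160) = 0.9296 mol/dm³.
Then C_S = (C_{R0}−C_R) − C_T = 2.208 − 0.9296 = 1.279 mol/dm³.
S̃_{S/T} = C_S/C_T = 1.279/0.9296 = 1.38.

1.38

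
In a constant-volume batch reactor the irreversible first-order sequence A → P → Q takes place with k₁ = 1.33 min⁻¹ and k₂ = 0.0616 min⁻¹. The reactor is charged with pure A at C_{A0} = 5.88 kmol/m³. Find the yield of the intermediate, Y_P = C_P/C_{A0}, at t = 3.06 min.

For first-order series with pure A initially, C_P(t) = k₁C_{A0}/(k₂−k₁)·(e^(−k₁t) − e^(−k₂t)).
e^(−k₁t) = e^(−1.33×3.06) = e^(−4.070) = 0.01708; e^(−k₂t) = e^(−0.1885) = 0.8282.
C_P = 1.33×5.88/(0.0616−1.33) × (0.01708−0.8282) = (-6.166)×(-0.8111) = 5.001 kmol/m³.
Y_P = C_P/C_{A0} = 5.001/5.88 = 0.851.

0.851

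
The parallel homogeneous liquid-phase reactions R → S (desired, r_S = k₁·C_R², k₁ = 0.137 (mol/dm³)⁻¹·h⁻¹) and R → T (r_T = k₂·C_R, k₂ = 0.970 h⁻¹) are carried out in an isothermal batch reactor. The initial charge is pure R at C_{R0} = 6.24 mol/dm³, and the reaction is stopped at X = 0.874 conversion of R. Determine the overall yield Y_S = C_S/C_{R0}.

C_R = C_{R0}(1−X) = 0.7862 mol/dm³.
Along a PFR/batch, dC_T/dC_R = −r_T/(r_S+r_T) = −k₂/(k₂+k₁·C_R).
Integrating from C_{R0} to C_R: C_T = (0.970/0.137)·ln[(0.970+0.137·6.24)/(0.970+0.137·0.786)] = 7.080·ln(1.825/1.078) = 3.729 mol/dm³.
Then C_S = (C_{R0}−C_R) − C_T = 5.454 − 3.729 = 1.725 mol/dm³.
Y_S = C_S/C_{R0} = 1.725/6.24 = 0.276.

0.276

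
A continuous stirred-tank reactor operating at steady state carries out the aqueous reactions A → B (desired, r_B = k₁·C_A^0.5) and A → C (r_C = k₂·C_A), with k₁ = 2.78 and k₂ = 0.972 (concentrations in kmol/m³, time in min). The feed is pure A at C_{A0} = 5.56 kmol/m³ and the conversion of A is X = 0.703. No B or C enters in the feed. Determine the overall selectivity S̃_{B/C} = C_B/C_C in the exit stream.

Exit C_A = C_{A0}(1−X) = 5.56×0.297 = 1.651 kmol/m³.
A CSTR operates uniformly at the exit composition, giving r_B = 3.572 and r_C = 1.605 (each k·C_A^n at C_A = 1.651).
Overall selectivity = C_B/C_C = r_Bτ/(r_Cτ) = r_B/r_C = 2.23.

2.23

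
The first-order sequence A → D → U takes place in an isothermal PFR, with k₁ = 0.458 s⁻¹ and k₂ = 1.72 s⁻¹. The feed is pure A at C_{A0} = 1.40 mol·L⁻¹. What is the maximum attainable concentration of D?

0.231 mol·L⁻¹

Evaluating C_D at τ_opt = ln(k₂/k₁)/(k₂−k₁) gives C_{D,max}/C_{A0} = (k₁/k₂)^[k₂/(k₂−k₁)].
= (0.458/1.72)^(1.72/(1.72−0.458)) = (0.2663)^(1.363) = 0.1647.
C_{D,max} = 0.1647×1.40 = 0.231 mol·L⁻¹.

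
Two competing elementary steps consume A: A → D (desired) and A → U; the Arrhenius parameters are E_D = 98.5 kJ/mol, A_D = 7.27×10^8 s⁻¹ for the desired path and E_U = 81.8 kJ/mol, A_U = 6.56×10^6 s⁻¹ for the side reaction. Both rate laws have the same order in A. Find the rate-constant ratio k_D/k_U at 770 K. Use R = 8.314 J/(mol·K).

8.16

With equal orders, S_{D/U} = k_D/k_U = (A_D/A_U)·exp[(E_U−E_D)/(RT)].
(E_U−E_D)/(RT) = (81.8−98.5)×10³/(8.314×770) = -16700/6402 = -2.609.
k_D/k_U = (7.27×10^8/6.56×10^6)·exp(-2.609) = 110.8 × 0.07363 = 8.16.
Since E_D > E_U, raising the temperature improves selectivity toward D.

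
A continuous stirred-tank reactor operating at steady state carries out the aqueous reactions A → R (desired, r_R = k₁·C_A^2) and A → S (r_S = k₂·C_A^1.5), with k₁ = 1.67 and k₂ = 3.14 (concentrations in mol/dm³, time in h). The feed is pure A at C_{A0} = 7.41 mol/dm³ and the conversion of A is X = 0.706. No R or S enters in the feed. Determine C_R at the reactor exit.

2.30 mol/dm³

Exit C_A = C_{A0}(1−X) = 7.41×0.294 = 2.179 mol/dm³.
Rates in a CSTR are evaluated at the outlet concentration: r_R = 1.67×2.179^2 = 7.926, r_S = 3.14×2.179^1.5 = 10.10.
Fraction of consumed A going to R: r_R/(r_R+r_S) = 0.4398.
C_R = 0.4398·C_{A0}·X = 0.4398×7.41×0.706 = 2.30 mol/dm³.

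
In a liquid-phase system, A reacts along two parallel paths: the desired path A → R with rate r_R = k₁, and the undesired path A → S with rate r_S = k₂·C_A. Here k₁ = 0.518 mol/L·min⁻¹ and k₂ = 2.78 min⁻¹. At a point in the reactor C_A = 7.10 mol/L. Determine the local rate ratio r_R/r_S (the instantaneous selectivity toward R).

0.0262

S_{R/S} = r_R/r_S = (k₁)/(k₂·C_A) = (k₁/k₂)·C_A⁻¹.
= (0.518) / (2.78×7.100) = 0.5180/19.74 = 0.0262.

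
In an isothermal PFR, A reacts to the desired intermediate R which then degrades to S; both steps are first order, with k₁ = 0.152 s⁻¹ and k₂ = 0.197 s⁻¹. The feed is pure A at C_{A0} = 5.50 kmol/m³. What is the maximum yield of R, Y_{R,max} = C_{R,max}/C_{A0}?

0.321

At the optimum, C_{R,max}/C_{A0} = (k₁/k₂)^[k₂/(k₂−k₁)].
= (0.152/0.197)^(0.197/(0.197−0.152)) = (0.7716)^(4.378) = 0.3213.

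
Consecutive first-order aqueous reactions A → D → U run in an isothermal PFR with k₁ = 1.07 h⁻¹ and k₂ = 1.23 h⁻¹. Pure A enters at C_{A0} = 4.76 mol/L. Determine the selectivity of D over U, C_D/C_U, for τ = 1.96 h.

The intermediate concentration in a first-order A→B→C sequence is C_D = k₁C_{A0}(e^(−k₁τ) − e^(−k₂τ))/(k₂−k₁).
e^(−k₁τ) = e^(−1.07×1.96) = e^(−2.097) = 0.1228; e^(−k₂τ) = e^(−2.411) = 0.08974.
C_D = 1.07×4.76/(1.23−1.07) × (0.1228−0.08974) = 31.83×0.03306 = 1.052 mol/L.
C_A = C_{A0}e^(−k₁τ) = 0.5845 mol/L, so C_U = C_{A0}−C_A−C_D = 3.123 mol/L; C_D/C_U = 0.337.

0.337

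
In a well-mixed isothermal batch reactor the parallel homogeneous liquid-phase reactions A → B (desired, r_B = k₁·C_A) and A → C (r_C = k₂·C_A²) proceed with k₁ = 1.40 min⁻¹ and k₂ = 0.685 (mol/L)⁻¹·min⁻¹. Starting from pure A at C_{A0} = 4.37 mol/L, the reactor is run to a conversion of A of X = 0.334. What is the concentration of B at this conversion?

0.528 mol/L

C_A = C_{A0}(1−X) = 2.910 mol/L.
Along a PFR/batch, dC_B/dC_A = −r_B/(r_B+r_C) = −k₁/(k₁+k₂·C_A).
Integrating from C_{A0} to C_A: C_B = (1.40/0.685)·ln[(1.40+0.685·4.37)/(1.40+0.685·2.91)] = 2.044·ln(4.393/3.394) = 0.5277 mol/L.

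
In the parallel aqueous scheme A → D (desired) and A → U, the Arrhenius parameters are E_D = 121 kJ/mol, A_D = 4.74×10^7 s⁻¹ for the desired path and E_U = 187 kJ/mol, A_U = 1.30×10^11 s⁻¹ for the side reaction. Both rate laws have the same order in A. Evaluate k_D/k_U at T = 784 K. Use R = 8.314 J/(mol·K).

k_D/k_U = (A_D/A_U)·exp[−(E_D−E_U)/(RT)] = (A_D/A_U)·exp[(E_U−E_D)/(RT)].
(E_U−E_D)/(RT) = (187−121)×10³/(8.314×784) = 66000/6518 = 10.13.
k_D/k_U = (4.74×10^7/1.30×10^11)·exp(10.13) = 3.646×10^-4 × 24973 = 9.11.

9.11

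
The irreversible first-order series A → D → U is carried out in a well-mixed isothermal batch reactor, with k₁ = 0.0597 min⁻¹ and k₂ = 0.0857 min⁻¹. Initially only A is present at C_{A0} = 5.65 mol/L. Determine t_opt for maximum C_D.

For first-order series the maximum of C_D occurs at t_opt = ln(k₂/k₁)/(k₂−k₁).
= ln(0.0857/0.0597)/(0.0857−0.0597) = ln(1.436)/0.02600 = 0.3615/0.02600 = 13.9 min.

13.9 min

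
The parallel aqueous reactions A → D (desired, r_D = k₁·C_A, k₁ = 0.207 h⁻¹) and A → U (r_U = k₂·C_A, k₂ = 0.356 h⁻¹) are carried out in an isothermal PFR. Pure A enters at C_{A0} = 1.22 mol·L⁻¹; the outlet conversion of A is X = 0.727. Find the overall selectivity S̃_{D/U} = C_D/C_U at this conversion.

C_A = C_{A0}(1−X) = 0.3331 mol·L⁻¹.
Both paths are first order in A, so the instantaneous fraction to D is constant: dC_D/d(−C_A) = k₁/(k₁+k₂) = 0.3677.
C_D = 0.3677·(C_{A0}−C_A) = 0.3677×0.8869 = 0.326 mol·L⁻¹.
C_U = (C_{A0}−C_A)−C_D = 0.5608 mol·L⁻¹; S̃_{D/U} = 0.3261/0.5608 = 0.581.

0.581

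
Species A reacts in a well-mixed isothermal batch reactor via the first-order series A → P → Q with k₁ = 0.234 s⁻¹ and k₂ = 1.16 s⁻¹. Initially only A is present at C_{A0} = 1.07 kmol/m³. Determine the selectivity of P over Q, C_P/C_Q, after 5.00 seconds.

0.127

Solving the coupled first-order balances gives C_P(t) = [k₁/(k₂−k₁)]·C_{A0}·(e^(−k₁t) − e^(−k₂t)).
e^(−k₁t) = e^(−0.234×5.00) = e^(−1.170) = 0.3104; e^(−k₂t) = e^(−5.800) = 0.003028.
C_P = 0.234×1.07/(1.16−0.234) × (0.3104−0.003028) = 0.2704×0.3073 = 0.08310 kmol/m³.
C_A = C_{A0}e^(−k₁t) = 0.3321 kmol/m³, so C_Q = C_{A0}−C_A−C_P = 0.6548 kmol/m³; C_P/C_Q = 0.127.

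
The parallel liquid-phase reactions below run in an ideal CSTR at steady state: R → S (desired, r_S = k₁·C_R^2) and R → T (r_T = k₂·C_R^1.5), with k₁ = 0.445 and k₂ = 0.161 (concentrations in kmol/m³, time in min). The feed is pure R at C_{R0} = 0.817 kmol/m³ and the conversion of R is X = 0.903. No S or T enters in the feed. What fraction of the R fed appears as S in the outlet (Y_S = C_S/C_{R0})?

Exit C_R = C_{R0}(1−X) = 0.817×0.0970 = 0.07925 kmol/m³.
Rates in a CSTR are evaluated at the outlet concentration: r_S = 0.445×0.07925^2 = 0.002795, r_T = 0.161×0.07925^1.5 = 0.003592.
Fraction of consumed R going to S: r_S/(r_S+r_T) = 0.4376.
C_S = 0.4376·C_{R0}·X = 0.4376×0.817×0.903 = 0.323 kmol/m³; Y_S = C_S/C_{R0} = 0.395.

0.395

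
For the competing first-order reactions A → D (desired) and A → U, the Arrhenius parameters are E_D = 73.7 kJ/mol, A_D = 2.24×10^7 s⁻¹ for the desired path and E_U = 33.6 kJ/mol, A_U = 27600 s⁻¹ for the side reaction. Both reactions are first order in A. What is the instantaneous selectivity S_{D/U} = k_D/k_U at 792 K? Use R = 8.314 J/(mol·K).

1.84

Since both paths have the same order in A, the concentration cancels and S_{D/U} = k_D/k_U = (A_D/A_U)·exp[(E_U−E_D)/(RT)].
(E_U−E_D)/(RT) = (33.6−73.7)×10³/(8.314×792) = -40100/6585 = -6.090.
k_D/k_U = (2.24×10^7/27600)·exp(-6.090) = 811.6 × 0.002266 = 1.84.
Since E_D > E_U, raising the temperature improves selectivity toward D.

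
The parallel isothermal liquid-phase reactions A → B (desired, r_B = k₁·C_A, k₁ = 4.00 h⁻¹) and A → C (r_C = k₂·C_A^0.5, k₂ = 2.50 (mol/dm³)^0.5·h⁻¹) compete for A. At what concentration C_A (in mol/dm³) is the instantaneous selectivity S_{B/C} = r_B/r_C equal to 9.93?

S_{B/C} = (k₁/k₂)·C_A^0.5 ⇒ C_A = (S·k₂/k₁)^(2).
= (9.93×2.50/4.00)^(2) = (6.206)^(2) = 38.5 mol/dm³.

38.5 mol/dm³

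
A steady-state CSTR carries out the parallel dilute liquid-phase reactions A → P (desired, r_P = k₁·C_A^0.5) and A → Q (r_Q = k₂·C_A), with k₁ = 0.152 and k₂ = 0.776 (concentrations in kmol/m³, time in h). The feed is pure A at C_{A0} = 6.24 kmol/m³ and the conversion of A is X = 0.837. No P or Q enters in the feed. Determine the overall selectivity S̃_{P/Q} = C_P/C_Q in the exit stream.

0.194

Exit C_A = C_{A0}(1−X) = 6.24×0.163 = 1.017 kmol/m³.
Rates in a CSTR are evaluated at the outlet concentration: r_P = 0.152×1.017^0.5 = 0.1533, r_Q = 0.776×1.017 = 0.7893.
Overall selectivity = C_P/C_Q = r_Pτ/(r_Qτ) = r_P/r_Q = 0.194.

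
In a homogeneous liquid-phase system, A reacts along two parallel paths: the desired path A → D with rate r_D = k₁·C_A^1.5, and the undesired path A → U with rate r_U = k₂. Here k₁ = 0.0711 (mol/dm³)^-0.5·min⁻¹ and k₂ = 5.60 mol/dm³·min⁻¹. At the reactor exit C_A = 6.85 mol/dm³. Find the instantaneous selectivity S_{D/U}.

0.228

S_{D/U} = r_D/r_U = (k₁·C_A^1.5)/(k₂) = (k₁/k₂)·C_A^1.5.
= (0.0711×6.850^1.5) / (5.60) = 1.275/5.600 = 0.228.
Since the desired path is higher order in A, keeping C_A high (PFR or concentrated feed) favours D.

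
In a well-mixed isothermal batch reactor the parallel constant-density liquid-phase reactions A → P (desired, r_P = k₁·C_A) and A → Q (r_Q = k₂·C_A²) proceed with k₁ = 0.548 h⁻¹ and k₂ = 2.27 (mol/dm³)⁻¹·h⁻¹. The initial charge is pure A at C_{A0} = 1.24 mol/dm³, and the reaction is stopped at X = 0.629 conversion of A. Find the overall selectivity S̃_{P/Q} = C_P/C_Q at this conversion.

C_A = C_{A0}(1−X) = 0.4600 mol/dm³.
Along a PFR/batch, dC_P/dC_A = −r_P/(r_P+r_Q) = −k₁/(k₁+k₂·C_A).
Integrating from C_{A0} to C_A: C_P = (0.548/2.27)·ln[(0.548+2.27·1.24)/(0.548+2.27·0.460)] = 0.2414·ln(3.363/1.592) = 0.1805 mol/dm³.
C_Q = (C_{A0}−C_A)−C_P = 0.5995 mol/dm³; S̃_{P/Q} = 0.1805/0.5995 = 0.301.

0.301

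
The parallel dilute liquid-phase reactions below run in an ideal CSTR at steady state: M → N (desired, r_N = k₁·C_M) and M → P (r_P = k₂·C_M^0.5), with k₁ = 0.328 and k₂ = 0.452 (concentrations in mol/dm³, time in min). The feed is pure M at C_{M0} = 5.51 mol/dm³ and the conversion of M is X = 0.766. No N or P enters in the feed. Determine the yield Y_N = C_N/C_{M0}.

Exit C_M = C_{M0}(1−X) = 5.51×0.234 = 1.289 mol/dm³.
A CSTR operates uniformly at the exit composition, giving r_N = 0.4229 and r_P = 0.5132 (each k·C_M^n at C_M = 1.289).
Fraction of consumed M going to N: r_N/(r_N+r_P) = 0.4517.
C_N = 0.4517·C_{M0}·X = 0.4517×5.51×0.766 = 1.91 mol/dm³; Y_N = C_N/C_{M0} = 0.346.

0.346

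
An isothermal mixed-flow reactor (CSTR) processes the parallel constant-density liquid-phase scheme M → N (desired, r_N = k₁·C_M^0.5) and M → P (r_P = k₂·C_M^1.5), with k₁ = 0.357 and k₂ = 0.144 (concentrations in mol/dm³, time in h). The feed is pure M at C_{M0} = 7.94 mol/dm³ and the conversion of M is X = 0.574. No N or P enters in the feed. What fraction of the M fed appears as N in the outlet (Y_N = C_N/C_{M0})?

Exit C_M = C_{M0}(1−X) = 7.94×0.426 = 3.382 mol/dm³.
Rates in a CSTR are evaluated at the outlet concentration: r_N = 0.357×3.382^0.5 = 0.6566, r_P = 0.144×3.382^1.5 = 0.8958.
Fraction of consumed M going to N: r_N/(r_N+r_P) = 0.4230.
C_N = 0.4230·C_{M0}·X = 0.4230×7.94×0.574 = 1.93 mol/dm³; Y_N = C_N/C_{M0} = 0.243.

0.243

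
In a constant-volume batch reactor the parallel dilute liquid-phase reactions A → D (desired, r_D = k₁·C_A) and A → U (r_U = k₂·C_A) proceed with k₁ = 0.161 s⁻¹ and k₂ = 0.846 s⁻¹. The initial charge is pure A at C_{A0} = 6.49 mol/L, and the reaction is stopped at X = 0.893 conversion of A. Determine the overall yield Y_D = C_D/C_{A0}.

C_A = C_{A0}(1−X) = 0.6944 mol/L.
Both paths are first order in A, so the instantaneous fraction to D is constant: dC_D/d(−C_A) = k₁/(k₁+k₂) = 0.1599.
C_D = 0.1599·(C_{A0}−C_A) = 0.1599×5.796 = 0.927 mol/L.
Y_D = C_D/C_{A0} = 0.9266/6.49 = 0.143.

0.143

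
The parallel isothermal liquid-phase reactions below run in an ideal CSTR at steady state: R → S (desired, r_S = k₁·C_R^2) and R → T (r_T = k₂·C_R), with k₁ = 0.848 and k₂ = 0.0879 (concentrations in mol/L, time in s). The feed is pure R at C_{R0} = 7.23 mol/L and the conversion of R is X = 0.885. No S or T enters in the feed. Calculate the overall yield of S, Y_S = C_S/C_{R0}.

0.787

Exit C_R = C_{R0}(1−X) = 7.23×0.115 = 0.8315 mol/L.
In a CSTR the entire volume is at exit conditions, so r_S = 0.848×0.8315^2 = 0.5862 and r_T = 0.0879×0.8315 = 0.07308.
Fraction of consumed R going to S: r_S/(r_S+r_T) = 0.8892.
C_S = 0.8892·C_{R0}·X = 0.8892×7.23×0.885 = 5.69 mol/L; Y_S = C_S/C_{R0} = 0.787.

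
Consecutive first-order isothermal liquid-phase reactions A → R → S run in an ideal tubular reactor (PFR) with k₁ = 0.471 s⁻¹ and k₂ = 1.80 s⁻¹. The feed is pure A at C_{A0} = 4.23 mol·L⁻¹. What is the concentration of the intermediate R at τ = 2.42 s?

For first-order series with pure A initially, C_R(τ) = k₁C_{A0}/(k₂−k₁)·(e^(−k₁τ) − e^(−k₂τ)).
e^(−k₁τ) = e^(−0.471×2.42) = e^(−1.140) = 0.3199; e^(−k₂τ) = e^(−4.356) = 0.01283.
C_R = 0.471×4.23/(1.80−0.471) × (0.3199−0.01283) = 1.499×0.3070 = 0.4603 mol·L⁻¹.

0.460 mol·L⁻¹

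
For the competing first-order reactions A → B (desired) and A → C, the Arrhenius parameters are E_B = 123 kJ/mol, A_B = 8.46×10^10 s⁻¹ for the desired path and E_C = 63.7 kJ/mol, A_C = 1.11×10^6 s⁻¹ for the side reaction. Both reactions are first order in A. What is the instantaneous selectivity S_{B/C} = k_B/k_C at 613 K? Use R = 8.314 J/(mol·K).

With equal orders, S_{B/C} = k_B/k_C = (A_B/A_C)·exp[(E_C−E_B)/(RT)].
(E_C−E_B)/(RT) = (63.7−123)×10³/(8.314×613) = -59300/5096 = -11.64.
k_B/k_C = (8.46×10^10/1.11×10^6)·exp(-11.64) = 76216 × 8.847×10^-6 = 0.674.
Since E_B > E_C, raising the temperature improves selectivity toward B.

0.674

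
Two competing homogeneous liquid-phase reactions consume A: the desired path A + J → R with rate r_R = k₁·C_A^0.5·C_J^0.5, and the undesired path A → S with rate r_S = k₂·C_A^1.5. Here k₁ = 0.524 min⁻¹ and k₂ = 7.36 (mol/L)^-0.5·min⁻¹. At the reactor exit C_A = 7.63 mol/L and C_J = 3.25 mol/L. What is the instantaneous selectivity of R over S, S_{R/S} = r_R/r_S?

S_{R/S} = r_R/r_S = (k₁·C_A^0.5·C_J^0.5)/(k₂·C_A^1.5) = (k₁/k₂)·C_A⁻¹·C_J^0.5.
= (0.524×7.630^0.5×3.250^0.5) / (7.36×7.630^1.5) = 2.609/155.1 = 0.0168.
The undesired path is higher order in A, so low C_A (CSTR or dilute feed) favours R.

0.0168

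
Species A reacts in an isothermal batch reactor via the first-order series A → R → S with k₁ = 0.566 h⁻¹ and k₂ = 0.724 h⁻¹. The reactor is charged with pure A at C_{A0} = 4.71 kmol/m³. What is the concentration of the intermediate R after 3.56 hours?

0.968 kmol/m³

The intermediate concentration in a first-order A→B→C sequence is C_R = k₁C_{A0}(e^(−k₁t) − e^(−k₂t))/(k₂−k₁).
e^(−k₁t) = e^(−0.566×3.56) = e^(−2.015) = 0.1333; e^(−k₂t) = e^(−2.577) = 0.07597.
C_R = 0.566×4.71/(0.724−0.566) × (0.1333−0.07597) = 16.87×0.05736 = 0.9678 kmol/m³.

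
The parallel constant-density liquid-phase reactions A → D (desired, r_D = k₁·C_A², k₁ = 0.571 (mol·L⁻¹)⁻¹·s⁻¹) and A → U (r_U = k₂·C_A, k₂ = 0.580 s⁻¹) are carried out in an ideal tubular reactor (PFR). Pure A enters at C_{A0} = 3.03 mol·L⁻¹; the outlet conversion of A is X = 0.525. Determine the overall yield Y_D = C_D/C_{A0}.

C_A = C_{A0}(1−X) = 1.439 mol·L⁻¹.
Along a PFR/batch, dC_U/dC_A = −r_U/(r_D+r_U) = −k₂/(k₂+k₁·C_A).
Integrating from C_{A0} to C_A: C_U = (0.580/0.571)·ln[(0.580+0.571·3.03)/(0.580+0.571·1.44)] = 1.016·ln(2.310/1.402) = 0.5074 mol·L⁻¹.
Then C_D = (C_{A0}−C_A) − C_U = 1.591 − 0.5074 = 1.083 mol·L⁻¹.
Y_D = C_D/C_{A0} = 1.083/3.03 = 0.358.

0.358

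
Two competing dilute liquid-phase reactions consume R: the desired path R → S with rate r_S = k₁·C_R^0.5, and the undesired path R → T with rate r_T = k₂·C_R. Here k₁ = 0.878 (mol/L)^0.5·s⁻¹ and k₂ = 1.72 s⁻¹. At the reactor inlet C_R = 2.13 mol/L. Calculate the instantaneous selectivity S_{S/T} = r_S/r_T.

S_{S/T} = r_S/r_T = (k₁·C_R^0.5)/(k₂·C_R) = (k₁/k₂)·C_R^-0.5.
= (0.878×2.130^0.5) / (1.72×2.130) = 1.281/3.664 = 0.350.

0.350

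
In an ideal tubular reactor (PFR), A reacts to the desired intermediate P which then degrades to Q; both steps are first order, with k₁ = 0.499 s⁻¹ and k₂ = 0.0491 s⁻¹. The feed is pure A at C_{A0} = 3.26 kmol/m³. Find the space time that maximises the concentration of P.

5.15 s

For first-order series the maximum of C_P occurs at τ_opt = ln(k₂/k₁)/(k₂−k₁).
= ln(0.0491/0.499)/(0.0491−0.499) = ln(0.09840)/-0.4499 = -2.319/-0.4499 = 5.15 s.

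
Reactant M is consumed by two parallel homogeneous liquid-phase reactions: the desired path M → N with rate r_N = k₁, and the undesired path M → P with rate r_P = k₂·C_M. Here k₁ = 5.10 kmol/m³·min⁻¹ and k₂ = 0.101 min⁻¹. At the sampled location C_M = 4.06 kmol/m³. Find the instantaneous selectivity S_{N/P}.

12.4

S_{N/P} = r_N/r_P = (k₁)/(k₂·C_M) = (k₁/k₂)·C_M⁻¹.
= (5.10) / (0.101×4.060) = 5.100/0.4101 = 12.4.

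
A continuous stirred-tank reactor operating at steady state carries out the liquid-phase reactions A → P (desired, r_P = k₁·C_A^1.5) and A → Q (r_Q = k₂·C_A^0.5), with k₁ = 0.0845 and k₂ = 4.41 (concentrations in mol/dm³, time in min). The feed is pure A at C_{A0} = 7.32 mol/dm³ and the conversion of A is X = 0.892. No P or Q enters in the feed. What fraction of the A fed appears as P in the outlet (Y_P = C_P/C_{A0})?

0.0133

Exit C_A = C_{A0}(1−X) = 7.32×0.108 = 0.7906 mol/dm³.
A CSTR operates uniformly at the exit composition, giving r_P = 0.05940 and r_Q = 3.921 (each k·C_A^n at C_A = 0.7906).
Fraction of consumed A going to P: r_P/(r_P+r_Q) = 0.01492.
C_P = 0.01492·C_{A0}·X = 0.01492×7.32×0.892 = 0.0974 mol/dm³; Y_P = C_P/C_{A0} = 0.0133.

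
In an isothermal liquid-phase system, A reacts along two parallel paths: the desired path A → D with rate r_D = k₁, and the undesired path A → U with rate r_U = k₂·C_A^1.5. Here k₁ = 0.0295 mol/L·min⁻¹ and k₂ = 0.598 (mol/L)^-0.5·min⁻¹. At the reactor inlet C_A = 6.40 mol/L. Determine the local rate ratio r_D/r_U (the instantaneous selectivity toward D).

0.00305

S_{D/U} = r_D/r_U = (k₁)/(k₂·C_A^1.5) = (k₁/k₂)·C_A^-1.5.
= (0.0295) / (0.598×6.400^1.5) = 0.02950/9.682 = 0.00305.
The undesired path is higher order in A, so low C_A (CSTR or dilute feed) favours D.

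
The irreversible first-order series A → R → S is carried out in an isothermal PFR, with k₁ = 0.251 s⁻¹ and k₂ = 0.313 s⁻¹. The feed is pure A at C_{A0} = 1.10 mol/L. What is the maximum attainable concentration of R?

0.361 mol/L

At the optimum, C_{R,max}/C_{A0} = (k₁/k₂)^[k₂/(k₂−k₁)].
= (0.251/0.313)^(0.313/(0.313−0.251)) = (0.8019)^(5.048) = 0.3281.
C_{R,max} = 0.3281×1.10 = 0.361 mol/L.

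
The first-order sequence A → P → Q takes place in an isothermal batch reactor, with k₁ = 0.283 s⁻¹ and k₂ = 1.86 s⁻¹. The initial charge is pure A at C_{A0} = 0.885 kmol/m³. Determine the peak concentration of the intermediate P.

0.0960 kmol/m³

For a first-order series the maximum intermediate yield is C_{P,max}/C_{A0} = (k₁/k₂)^[k₂/(k₂−k₁)].
= (0.283/1.86)^(1.86/(1.86−0.283)) = (0.1522)^(1.179) = 0.1085.
C_{P,max} = 0.1085×0.885 = 0.0960 kmol/m³.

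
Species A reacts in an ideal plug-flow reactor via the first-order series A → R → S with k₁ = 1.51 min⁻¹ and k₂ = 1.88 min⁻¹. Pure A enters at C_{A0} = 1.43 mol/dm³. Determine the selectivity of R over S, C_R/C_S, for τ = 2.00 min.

0.123

The intermediate concentration in a first-order A→B→C sequence is C_R = k₁C_{A0}(e^(−k₁τ) − e^(−k₂τ))/(k₂−k₁).
e^(−k₁τ) = e^(−1.51×2.00) = e^(−3.020) = 0.04880; e^(−k₂τ) = e^(−3.760) = 0.02328.
C_R = 1.51×1.43/(1.88−1.51) × (0.04880−0.02328) = 5.836×0.02552 = 0.1489 mol/dm³.
C_A = C_{A0}e^(−k₁τ) = 0.06979 mol/dm³, so C_S = C_{A0}−C_A−C_R = 1.211 mol/dm³; C_R/C_S = 0.123.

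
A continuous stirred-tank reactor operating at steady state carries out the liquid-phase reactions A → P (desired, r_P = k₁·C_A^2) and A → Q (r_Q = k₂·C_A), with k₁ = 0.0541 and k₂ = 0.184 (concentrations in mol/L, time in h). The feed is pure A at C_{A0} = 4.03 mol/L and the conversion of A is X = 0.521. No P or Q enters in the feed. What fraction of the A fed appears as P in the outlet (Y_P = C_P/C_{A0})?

0.189

Exit C_A = C_{A0}(1−X) = 4.03×0.479 = 1.930 mol/L.
In a CSTR the entire volume is at exit conditions, so r_P = 0.0541×1.930^2 = 0.2016 and r_Q = 0.184×1.930 = 0.3552.
Fraction of consumed A going to P: r_P/(r_P+r_Q) = 0.3621.
C_P = 0.3621·C_{A0}·X = 0.3621×4.03×0.521 = 0.760 mol/L; Y_P = C_P/C_{A0} = 0.189.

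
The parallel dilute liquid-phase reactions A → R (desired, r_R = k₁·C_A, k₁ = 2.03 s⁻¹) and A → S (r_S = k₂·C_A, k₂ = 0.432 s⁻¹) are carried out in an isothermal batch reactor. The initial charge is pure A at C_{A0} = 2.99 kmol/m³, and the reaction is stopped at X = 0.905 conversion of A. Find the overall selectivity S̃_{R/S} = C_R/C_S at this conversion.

4.70

C_A = C_{A0}(1−X) = 0.2840 kmol/m³.
Both paths are first order in A, so the instantaneous fraction to R is constant: dC_R/d(−C_A) = k₁/(k₁+k₂) = 0.8245.
C_R = 0.8245·(C_{A0}−C_A) = 0.8245×2.706 = 2.23 kmol/m³.
C_S = (C_{A0}−C_A)−C_R = 0.4748 kmol/m³; S̃_{R/S} = 2.231/0.4748 = 4.70.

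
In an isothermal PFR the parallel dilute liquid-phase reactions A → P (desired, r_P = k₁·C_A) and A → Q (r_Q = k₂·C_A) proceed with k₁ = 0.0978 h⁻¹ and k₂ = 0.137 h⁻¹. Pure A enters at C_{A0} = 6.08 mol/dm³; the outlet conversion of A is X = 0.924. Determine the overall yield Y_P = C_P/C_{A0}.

0.385

C_A = C_{A0}(1−X) = 0.4621 mol/dm³.
Both paths are first order in A, so the instantaneous fraction to P is constant: dC_P/d(−C_A) = k₁/(k₁+k₂) = 0.4165.
C_P = 0.4165·(C_{A0}−C_A) = 0.4165×5.618 = 2.34 mol/dm³.
Y_P = C_P/C_{A0} = 2.340/6.08 = 0.385.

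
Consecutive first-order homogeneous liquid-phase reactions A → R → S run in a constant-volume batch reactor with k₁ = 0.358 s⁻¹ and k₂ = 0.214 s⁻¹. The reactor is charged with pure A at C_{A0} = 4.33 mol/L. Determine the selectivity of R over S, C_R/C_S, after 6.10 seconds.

For first-order series with pure A initially, C_R(t) = k₁C_{A0}/(k₂−k₁)·(e^(−k₁t) − e^(−k₂t)).
e^(−k₁t) = e^(−0.358×6.10) = e^(−2.184) = 0.1126; e^(−k₂t) = e^(−1.305) = 0.2711.
C_R = 0.358×4.33/(0.214−0.358) × (0.1126−0.2711) = (-10.76)×(-0.1585) = 1.706 mol/L.
C_A = C_{A0}e^(−k₁t) = 0.4876 mol/L, so C_S = C_{A0}−C_A−C_R = 2.137 mol/L; C_R/C_S = 0.798.

0.798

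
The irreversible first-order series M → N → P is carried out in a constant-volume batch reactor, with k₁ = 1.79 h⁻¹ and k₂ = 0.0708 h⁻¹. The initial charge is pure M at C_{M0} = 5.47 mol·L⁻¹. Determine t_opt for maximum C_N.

Setting dC_N/dt = 0 gives t_opt = ln(k₂/k₁)/(k₂−k₁).
= ln(0.0708/1.79)/(0.0708−1.79) = ln(0.03955)/-1.719 = -3.230/-1.719 = 1.88 h.

1.88 h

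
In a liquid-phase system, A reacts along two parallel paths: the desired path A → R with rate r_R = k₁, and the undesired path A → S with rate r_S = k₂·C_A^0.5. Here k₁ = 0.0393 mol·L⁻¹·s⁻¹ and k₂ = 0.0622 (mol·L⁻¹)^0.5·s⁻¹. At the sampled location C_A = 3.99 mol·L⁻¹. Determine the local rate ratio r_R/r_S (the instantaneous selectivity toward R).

S_{R/S} = r_R/r_S = (k₁)/(k₂·C_A^0.5) = (k₁/k₂)·C_A^-0.5.
= (0.0393) / (0.0622×3.990^0.5) = 0.03930/0.1242 = 0.316.

0.316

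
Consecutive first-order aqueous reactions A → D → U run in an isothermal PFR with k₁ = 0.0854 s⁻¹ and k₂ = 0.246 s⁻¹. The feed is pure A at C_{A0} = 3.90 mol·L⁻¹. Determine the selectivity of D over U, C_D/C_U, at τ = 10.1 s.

For first-order series with pure A initially, C_D(τ) = k₁C_{A0}/(k₂−k₁)·(e^(−k₁τ) − e^(−k₂τ)).
e^(−k₁τ) = e^(−0.0854×10.1) = e^(−0.8625) = 0.4221; e^(−k₂τ) = e^(−2.485) = 0.08336.
C_D = 0.0854×3.90/(0.246−0.0854) × (0.4221−0.08336) = 2.074×0.3387 = 0.7025 mol·L⁻¹.
C_A = C_{A0}e^(−k₁τ) = 1.646 mol·L⁻¹, so C_U = C_{A0}−C_A−C_D = 1.551 mol·L⁻¹; C_D/C_U = 0.453.

0.453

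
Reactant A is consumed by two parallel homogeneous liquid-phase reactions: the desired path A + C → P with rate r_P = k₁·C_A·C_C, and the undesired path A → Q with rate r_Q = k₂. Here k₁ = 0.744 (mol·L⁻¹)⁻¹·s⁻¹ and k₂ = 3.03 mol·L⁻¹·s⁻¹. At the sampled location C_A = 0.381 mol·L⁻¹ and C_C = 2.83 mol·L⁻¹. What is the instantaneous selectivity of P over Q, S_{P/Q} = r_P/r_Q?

S_{P/Q} = r_P/r_Q = (k₁·C_A·C_C)/(k₂) = (k₁/k₂)·C_A·C_C.
= (0.744×0.3810×2.830) / (3.03) = 0.8022/3.030 = 0.265.

0.265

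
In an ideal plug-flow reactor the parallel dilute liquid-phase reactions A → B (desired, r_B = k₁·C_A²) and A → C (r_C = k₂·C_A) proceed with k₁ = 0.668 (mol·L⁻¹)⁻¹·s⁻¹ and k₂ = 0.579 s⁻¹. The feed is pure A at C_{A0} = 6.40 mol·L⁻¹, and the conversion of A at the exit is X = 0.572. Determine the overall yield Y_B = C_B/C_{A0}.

0.477

C_A = C_{A0}(1−X) = 2.739 mol·L⁻¹.
Along a PFR/batch, dC_C/dC_A = −r_C/(r_B+r_C) = −k₂/(k₂+k₁·C_A).
Integrating from C_{A0} to C_A: C_C = (0.579/0.668)·ln[(0.579+0.668·6.40)/(0.579+0.668·2.74)] = 0.8668·ln(4.854/2.409) = 0.6074 mol·L⁻¹.
Then C_B = (C_{A0}−C_A) − C_C = 3.661 − 0.6074 = 3.053 mol·L⁻¹.
Y_B = C_B/C_{A0} = 3.053/6.40 = 0.477.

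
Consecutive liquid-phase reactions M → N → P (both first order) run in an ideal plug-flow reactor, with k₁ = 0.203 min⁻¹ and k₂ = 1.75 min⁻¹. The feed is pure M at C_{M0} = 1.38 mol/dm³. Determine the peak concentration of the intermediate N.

At the optimum, C_{N,max}/C_{M0} = (k₁/k₂)^[k₂/(k₂−k₁)].
= (0.203/1.75)^(1.75/(1.75−0.203)) = (0.1160)^(1.131) = 0.08744.
C_{N,max} = 0.08744×1.38 = 0.121 mol/dm³.

0.121 mol/dm³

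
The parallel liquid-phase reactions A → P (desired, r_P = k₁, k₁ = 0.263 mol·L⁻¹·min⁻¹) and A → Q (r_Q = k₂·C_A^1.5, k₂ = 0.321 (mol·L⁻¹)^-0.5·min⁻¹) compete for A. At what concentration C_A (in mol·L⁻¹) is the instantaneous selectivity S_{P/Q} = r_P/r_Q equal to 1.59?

0.643 mol·L⁻¹

S_{P/Q} = (k₁/k₂)·C_A^-1.5 ⇒ C_A = (S·k₂/k₁)^(1/(-1.5)).
= (1.59×0.321/0.263)^(-0.6667) = (1.941)^(-0.6667) = 0.643 mol·L⁻¹.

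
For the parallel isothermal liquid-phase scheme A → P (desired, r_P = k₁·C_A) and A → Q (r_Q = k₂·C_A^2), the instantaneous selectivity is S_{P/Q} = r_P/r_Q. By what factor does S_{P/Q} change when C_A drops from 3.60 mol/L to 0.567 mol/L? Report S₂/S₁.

6.35

S_{P/Q} = (k₁/k₂)·C_A⁻¹, so S₂/S₁ = (C_{A,2}/C_{A,1})⁻¹.
= 3.60/0.567 = 6.35.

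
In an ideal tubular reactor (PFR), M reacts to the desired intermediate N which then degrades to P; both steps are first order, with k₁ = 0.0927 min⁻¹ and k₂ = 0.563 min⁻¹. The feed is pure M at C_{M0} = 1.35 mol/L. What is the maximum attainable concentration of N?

Evaluating C_N at τ_opt = ln(k₂/k₁)/(k₂−k₁) gives C_{N,max}/C_{M0} = (k₁/k₂)^[k₂/(k₂−k₁)].
= (0.0927/0.563)^(0.563/(0.563−0.0927)) = (0.1647)^(1.197) = 0.1154.
C_{N,max} = 0.1154×1.35 = 0.156 mol/L.

0.156 mol/L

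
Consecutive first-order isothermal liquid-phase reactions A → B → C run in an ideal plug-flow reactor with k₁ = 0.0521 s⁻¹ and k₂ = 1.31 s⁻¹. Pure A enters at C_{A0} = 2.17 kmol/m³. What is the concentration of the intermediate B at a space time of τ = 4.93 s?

The intermediate concentration in a first-order A→B→C sequence is C_B = k₁C_{A0}(e^(−k₁τ) − e^(−k₂τ))/(k₂−k₁).
e^(−k₁τ) = e^(−0.0521×4.93) = e^(−0.2569) = 0.7735; e^(−k₂τ) = e^(−6.458) = 0.001567.
C_B = 0.0521×2.17/(1.31−0.0521) × (0.7735−0.001567) = 0.08988×0.7719 = 0.06938 kmol/m³.

0.0694 kmol/m³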